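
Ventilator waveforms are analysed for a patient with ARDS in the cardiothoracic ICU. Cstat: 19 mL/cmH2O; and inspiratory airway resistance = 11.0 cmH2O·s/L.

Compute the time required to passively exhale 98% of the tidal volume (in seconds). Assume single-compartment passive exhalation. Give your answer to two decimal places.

0.82

τ = R × C = 11.0 × 19 mL/cmH2O = 11.0 × 0.019 L/cmH2O = 0.209 s.
Exhaled fraction f = 1 − e^(−t/τ) → t = −τ·ln(1 − f) = −0.209·ln(0.02) = 0.8176 s.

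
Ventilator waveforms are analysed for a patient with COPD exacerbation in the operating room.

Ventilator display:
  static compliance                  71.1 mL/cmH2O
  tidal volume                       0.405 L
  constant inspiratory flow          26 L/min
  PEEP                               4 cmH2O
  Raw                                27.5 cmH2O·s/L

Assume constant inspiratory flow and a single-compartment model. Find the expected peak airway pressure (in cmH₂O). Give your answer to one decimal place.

21.6

Flow: 26 L/min ÷ 60 = 0.4333 L/s.
Equation of motion (constant flow): PIP = Vt/C + R·V̇ + PEEP.
PIP = 405/71.1 + 27.5×0.4333 + 4 = 5.696 + 11.916 + 4 = 21.612 cmH2O.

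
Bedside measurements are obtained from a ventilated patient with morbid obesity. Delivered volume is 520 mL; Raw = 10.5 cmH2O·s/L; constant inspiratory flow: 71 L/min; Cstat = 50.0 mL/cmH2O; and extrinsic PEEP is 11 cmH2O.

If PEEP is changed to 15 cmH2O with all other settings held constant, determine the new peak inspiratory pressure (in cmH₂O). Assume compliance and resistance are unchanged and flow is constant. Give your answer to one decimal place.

37.8

Flow: 71 L/min ÷ 60 = 1.1833 L/s.
PIP = Vt/C + R·V̇ + PEEP (constant-flow equation of motion).
Only the baseline term changes: ΔPIP = ΔPEEP = 15 − 11 = 4.0 cmH2O.
Original PIP = 520/50.0 + 10.5×1.1833 + 11 = 33.825 cmH2O; new PIP = 33.825 + (4.0) = 37.825 cmH2O.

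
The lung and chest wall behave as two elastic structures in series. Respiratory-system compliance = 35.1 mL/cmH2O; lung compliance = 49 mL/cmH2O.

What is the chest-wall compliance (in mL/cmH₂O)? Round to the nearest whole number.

1/Ccw = 1/Crs − 1/CL.
1/Ccw = 1/35.1 − 1/49 = 0.008082.
Ccw = 123.73 mL/cmH2O.

124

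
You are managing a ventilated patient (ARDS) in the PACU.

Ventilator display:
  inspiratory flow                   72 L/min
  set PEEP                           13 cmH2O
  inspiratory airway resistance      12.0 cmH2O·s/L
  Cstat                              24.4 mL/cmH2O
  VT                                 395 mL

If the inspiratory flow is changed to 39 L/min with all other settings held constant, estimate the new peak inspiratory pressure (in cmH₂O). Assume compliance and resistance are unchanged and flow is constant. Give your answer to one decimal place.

Flow: 72 L/min ÷ 60 = 1.2 L/s.
New flow: 39 L/min ÷ 60 = 0.65 L/s.
PIP = Vt/C + R·V̇ + PEEP (constant-flow equation of motion).
Only the resistive term changes: ΔPIP = R × ΔV̇ = 12.0 × (0.65 − 1.2) = 12.0 × -0.55 = -6.6 cmH2O.
Original PIP = 395/24.4 + 12.0×1.2 + 13 = 43.589 cmH2O; new PIP = 43.589 + (-6.6) = 36.989 cmH2O.

37.0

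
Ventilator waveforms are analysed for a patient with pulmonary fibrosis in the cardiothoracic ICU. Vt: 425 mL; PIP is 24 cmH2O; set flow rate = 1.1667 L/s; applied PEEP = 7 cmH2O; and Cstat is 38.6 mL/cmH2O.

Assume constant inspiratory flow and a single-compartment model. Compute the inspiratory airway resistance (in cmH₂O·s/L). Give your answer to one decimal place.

Equation of motion (constant flow): PIP = Vt/C + R·V̇ + PEEP.
R·V̇ = PIP − Vt/C − PEEP = 24 − 425/38.6 − 7 = 24 − 11.01 − 7 = 5.99 cmH2O.
R = 5.99 / 1.1667 = 5.134 cmH2O·s/L.

5.1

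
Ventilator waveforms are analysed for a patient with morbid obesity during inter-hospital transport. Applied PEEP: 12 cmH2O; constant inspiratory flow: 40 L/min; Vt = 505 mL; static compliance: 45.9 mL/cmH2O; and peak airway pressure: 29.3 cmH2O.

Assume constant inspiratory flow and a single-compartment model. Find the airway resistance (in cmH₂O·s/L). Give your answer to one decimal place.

Flow: 40 L/min ÷ 60 = 0.6667 L/s.
Equation of motion (constant flow): PIP = Vt/C + R·V̇ + PEEP.
R·V̇ = PIP − Vt/C − PEEP = 29.3 − 505/45.9 − 12 = 29.3 − 11.002 − 12 = 6.298 cmH2O.
R = 6.298 / 0.6667 = 9.447 cmH2O·s/L.

9.4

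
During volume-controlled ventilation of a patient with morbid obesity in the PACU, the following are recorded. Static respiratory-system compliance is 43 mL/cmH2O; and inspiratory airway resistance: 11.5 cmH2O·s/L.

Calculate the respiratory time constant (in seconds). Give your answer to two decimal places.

0.49

τ = R × C = 11.5 × 43 mL/cmH2O = 11.5 × 0.043 L/cmH2O = 0.4945 s.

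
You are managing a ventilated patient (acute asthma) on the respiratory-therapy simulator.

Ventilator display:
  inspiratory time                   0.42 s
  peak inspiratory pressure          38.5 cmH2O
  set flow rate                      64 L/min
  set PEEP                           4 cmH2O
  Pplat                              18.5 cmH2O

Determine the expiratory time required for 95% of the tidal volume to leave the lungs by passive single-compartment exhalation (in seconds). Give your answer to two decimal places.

Flow: 64 L/min ÷ 60 = 1.0667 L/s.
Vt = flow × Ti = 1.0667 L/s × 0.42 s × 1000 mL/L = 448.01 mL.
R = (PIP − Pplat)/V̇ = (38.5 − 18.5) / 1.0667 = 20.0/1.0667 = 18.749 cmH2O·s/L.
C = Vt/(Pplat − PEEP) = 448.01 / (18.5 − 4) = 448.01/14.5 = 30.897 mL/cmH2O.
τ = R × C = 18.749 × 0.0309 L/cmH2O = 0.5793 s.
t = −τ·ln(1 − 0.95) = −0.5793·ln(0.05) = 1.735 s.

1.74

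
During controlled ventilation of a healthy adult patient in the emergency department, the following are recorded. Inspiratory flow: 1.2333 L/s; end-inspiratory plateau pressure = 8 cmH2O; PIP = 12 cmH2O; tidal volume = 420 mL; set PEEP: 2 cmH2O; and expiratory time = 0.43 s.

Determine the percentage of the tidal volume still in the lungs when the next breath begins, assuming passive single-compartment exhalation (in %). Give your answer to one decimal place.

15.0

R = (PIP − Pplat)/V̇ = (12 − 8) / 1.2333 = 4.0/1.2333 = 3.243 cmH2O·s/L.
C = Vt/(Pplat − PEEP) = 420.0 / (8 − 2) = 420.0/6.0 = 70.0 mL/cmH2O.
τ = R × C = 3.243 × 0.07 L/cmH2O = 0.227 s.
Fraction remaining at end-expiration = e^(−Te/τ) = e^(−0.43/0.227) = 0.1504 → 15.04%.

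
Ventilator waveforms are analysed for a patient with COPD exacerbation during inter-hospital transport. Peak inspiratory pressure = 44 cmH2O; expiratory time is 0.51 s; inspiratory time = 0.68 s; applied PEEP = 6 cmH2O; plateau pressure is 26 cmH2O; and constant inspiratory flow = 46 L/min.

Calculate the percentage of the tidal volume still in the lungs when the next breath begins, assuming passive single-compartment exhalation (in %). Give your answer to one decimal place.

Flow: 46 L/min ÷ 60 = 0.7667 L/s.
Vt = flow × Ti = 0.7667 L/s × 0.68 s × 1000 mL/L = 521.36 mL.
R = (PIP − Pplat)/V̇ = (44 − 26) / 0.7667 = 18.0/0.7667 = 23.477 cmH2O·s/L.
C = Vt/(Pplat − PEEP) = 521.36 / (26 − 6) = 521.36/20.0 = 26.068 mL/cmH2O.
τ = R × C = 23.477 × 0.02607 L/cmH2O = 0.612 s.
Fraction remaining at end-expiration = e^(−Te/τ) = e^(−0.51/0.612) = 0.4346 → 43.46%.

43.5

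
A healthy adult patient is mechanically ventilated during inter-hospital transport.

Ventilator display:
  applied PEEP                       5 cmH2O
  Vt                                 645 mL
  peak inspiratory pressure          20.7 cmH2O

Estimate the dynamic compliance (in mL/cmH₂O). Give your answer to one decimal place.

Dynamic compliance = Vt / (PIP − PEEP) = 645 / (20.7 − 5) = 645 / 15.7 = 41.083 mL/cmH2O.

41.1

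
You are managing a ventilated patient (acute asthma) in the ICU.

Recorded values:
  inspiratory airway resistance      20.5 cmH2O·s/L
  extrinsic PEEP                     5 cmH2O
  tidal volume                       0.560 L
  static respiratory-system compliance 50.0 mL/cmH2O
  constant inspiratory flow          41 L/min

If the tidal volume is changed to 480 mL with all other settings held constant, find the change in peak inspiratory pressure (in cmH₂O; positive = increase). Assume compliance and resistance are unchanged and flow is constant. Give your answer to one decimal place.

-1.6

PIP = Vt/C + R·V̇ + PEEP (constant-flow equation of motion).
Only the elastic term changes: ΔPIP = ΔVt / C = (480 − 560) / 50.0 = -1.6 cmH2O.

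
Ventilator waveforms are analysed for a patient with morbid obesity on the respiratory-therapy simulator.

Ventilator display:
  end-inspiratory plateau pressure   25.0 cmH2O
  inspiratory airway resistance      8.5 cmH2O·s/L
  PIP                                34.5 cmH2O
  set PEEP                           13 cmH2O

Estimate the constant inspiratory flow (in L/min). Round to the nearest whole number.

flow = (PIP − Pplat) / Raw = (34.5 − 25.0) / 8.5 = 1.118 L/s × 60 = 67.08 L/min.

67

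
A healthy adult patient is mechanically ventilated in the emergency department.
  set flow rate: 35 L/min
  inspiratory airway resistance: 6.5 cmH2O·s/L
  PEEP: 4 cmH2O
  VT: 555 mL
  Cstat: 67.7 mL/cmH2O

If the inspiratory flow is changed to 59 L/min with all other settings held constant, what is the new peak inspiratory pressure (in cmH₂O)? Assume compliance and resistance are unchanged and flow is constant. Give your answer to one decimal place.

Flow: 35 L/min ÷ 60 = 0.5833 L/s.
New flow: 59 L/min ÷ 60 = 0.9833 L/s.
PIP = Vt/C + R·V̇ + PEEP (constant-flow equation of motion).
Only the resistive term changes: ΔPIP = R × ΔV̇ = 6.5 × (0.9833 − 0.5833) = 6.5 × 0.4 = 2.6 cmH2O.
Original PIP = 555/67.7 + 6.5×0.5833 + 4 = 15.989 cmH2O; new PIP = 15.989 + (2.6) = 18.589 cmH2O.

18.6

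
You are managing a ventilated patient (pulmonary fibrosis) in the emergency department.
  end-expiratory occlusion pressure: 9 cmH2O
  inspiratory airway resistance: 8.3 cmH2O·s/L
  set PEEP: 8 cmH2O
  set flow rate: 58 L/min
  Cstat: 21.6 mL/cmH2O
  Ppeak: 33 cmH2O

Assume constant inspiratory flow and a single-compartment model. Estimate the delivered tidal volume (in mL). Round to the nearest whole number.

345

Flow: 58 L/min ÷ 60 = 0.9667 L/s.
Total PEEP = 9 cmH2O (set 8 + intrinsic 1); this is the baseline alveolar pressure.
Equation of motion (constant flow): PIP = Vt/C + R·V̇ + PEEP.
Vt/C = PIP − R·V̇ − PEEP = 33 − 8.024 − 9 = 15.976 cmH2O.
Vt = C × 15.976 = 21.6 × 15.976 = 345.08 mL.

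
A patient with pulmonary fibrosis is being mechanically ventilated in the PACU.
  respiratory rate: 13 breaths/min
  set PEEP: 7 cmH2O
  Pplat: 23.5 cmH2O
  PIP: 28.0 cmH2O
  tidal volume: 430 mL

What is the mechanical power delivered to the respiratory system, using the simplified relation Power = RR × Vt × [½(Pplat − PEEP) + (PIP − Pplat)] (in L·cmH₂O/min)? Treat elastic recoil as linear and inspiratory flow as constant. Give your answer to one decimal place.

Per-breath work = Vt × [½(Pplat−PEEP) + (PIP−Pplat)] = 0.430 × [0.5×16.5 + 4.5] = 0.430 × 12.75 = 5.483 L·cmH2O.
Power = 13 × 5.483 = 71.279 L·cmH2O/min.

71.3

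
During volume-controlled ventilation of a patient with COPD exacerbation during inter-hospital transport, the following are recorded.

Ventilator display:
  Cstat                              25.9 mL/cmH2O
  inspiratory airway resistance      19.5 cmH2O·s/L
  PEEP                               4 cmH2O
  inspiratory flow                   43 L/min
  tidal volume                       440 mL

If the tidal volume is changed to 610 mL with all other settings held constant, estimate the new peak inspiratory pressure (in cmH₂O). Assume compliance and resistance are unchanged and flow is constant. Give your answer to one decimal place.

41.5

Flow: 43 L/min ÷ 60 = 0.7167 L/s.
PIP = Vt/C + R·V̇ + PEEP (constant-flow equation of motion).
Only the elastic term changes: ΔPIP = ΔVt / C = (610 − 440) / 25.9 = 6.564 cmH2O.
Original PIP = 440/25.9 + 19.5×0.7167 + 4 = 34.964 cmH2O; new PIP = 34.964 + (6.564) = 41.528 cmH2O.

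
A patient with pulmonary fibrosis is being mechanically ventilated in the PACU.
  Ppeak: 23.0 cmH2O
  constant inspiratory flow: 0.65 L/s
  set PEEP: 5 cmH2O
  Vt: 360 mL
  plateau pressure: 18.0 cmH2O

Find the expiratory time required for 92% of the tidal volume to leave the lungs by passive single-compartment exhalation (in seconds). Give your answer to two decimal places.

R = (PIP − Pplat)/V̇ = (23.0 − 18.0) / 0.65 = 5.0/0.65 = 7.692 cmH2O·s/L.
C = Vt/(Pplat − PEEP) = 360.0 / (18.0 − 5) = 360.0/13.0 = 27.692 mL/cmH2O.
τ = R × C = 7.692 × 0.02769 L/cmH2O = 0.213 s.
t = −τ·ln(1 − 0.92) = −0.213·ln(0.08) = 0.538 s.

0.54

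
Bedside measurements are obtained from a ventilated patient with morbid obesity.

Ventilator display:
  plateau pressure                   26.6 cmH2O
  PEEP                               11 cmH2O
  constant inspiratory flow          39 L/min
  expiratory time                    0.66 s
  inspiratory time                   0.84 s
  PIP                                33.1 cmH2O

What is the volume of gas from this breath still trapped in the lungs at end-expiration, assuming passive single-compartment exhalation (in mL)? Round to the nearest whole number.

83

Flow: 39 L/min ÷ 60 = 0.65 L/s.
Vt = flow × Ti = 0.65 L/s × 0.84 s × 1000 mL/L = 546.0 mL.
R = (PIP − Pplat)/V̇ = (33.1 − 26.6) / 0.65 = 6.5/0.65 = 10.0 cmH2O·s/L.
C = Vt/(Pplat − PEEP) = 546.0 / (26.6 − 11) = 546.0/15.6 = 35.0 mL/cmH2O.
τ = R × C = 10.0 × 0.035 L/cmH2O = 0.35 s.
Fraction remaining = e^(−Te/τ) = e^(−0.66/0.35) = 0.1517.
Trapped volume = 546.0 × 0.1517 = 82.828 mL.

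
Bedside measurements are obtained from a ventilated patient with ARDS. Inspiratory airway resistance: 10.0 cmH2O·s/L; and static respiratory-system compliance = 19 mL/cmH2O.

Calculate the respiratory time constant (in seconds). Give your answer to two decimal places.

τ = R × C = 10.0 × 19 mL/cmH2O = 10.0 × 0.019 L/cmH2O = 0.19 s.

0.19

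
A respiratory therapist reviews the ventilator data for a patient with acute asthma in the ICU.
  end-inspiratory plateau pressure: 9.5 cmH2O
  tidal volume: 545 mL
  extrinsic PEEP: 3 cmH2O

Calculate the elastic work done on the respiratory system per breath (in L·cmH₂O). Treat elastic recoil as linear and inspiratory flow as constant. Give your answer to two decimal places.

Elastic work ≈ ½ × (Pplat − PEEP) × Vt = 0.5 × (9.5 − 3) × 0.545 L = 0.5 × 6.5 × 0.545 = 1.771 L·cmH2O.

1.77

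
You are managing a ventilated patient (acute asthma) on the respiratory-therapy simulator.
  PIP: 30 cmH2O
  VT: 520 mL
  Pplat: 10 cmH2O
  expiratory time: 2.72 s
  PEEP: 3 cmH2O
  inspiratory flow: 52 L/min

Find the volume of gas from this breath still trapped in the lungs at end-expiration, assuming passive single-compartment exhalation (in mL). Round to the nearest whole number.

Flow: 52 L/min ÷ 60 = 0.8667 L/s.
R = (PIP − Pplat)/V̇ = (30 − 10) / 0.8667 = 20.0/0.8667 = 23.076 cmH2O·s/L.
C = Vt/(Pplat − PEEP) = 520.0 / (10 − 3) = 520.0/7.0 = 74.286 mL/cmH2O.
τ = R × C = 23.076 × 0.07429 L/cmH2O = 1.714 s.
Fraction remaining = e^(−Te/τ) = e^(−2.72/1.714) = 0.2046.
Trapped volume = 520.0 × 0.2046 = 106.39 mL.

106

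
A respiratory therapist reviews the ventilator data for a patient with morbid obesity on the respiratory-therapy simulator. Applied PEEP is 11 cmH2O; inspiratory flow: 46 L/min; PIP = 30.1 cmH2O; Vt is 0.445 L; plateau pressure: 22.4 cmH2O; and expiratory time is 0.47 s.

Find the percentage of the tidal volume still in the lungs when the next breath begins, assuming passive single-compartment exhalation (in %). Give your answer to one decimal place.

Flow: 46 L/min ÷ 60 = 0.7667 L/s.
R = (PIP − Pplat)/V̇ = (30.1 − 22.4) / 0.7667 = 7.7/0.7667 = 10.043 cmH2O·s/L.
C = Vt/(Pplat − PEEP) = 445.0 / (22.4 − 11) = 445.0/11.4 = 39.035 mL/cmH2O.
τ = R × C = 10.043 × 0.03904 L/cmH2O = 0.3921 s.
Fraction remaining at end-expiration = e^(−Te/τ) = e^(−0.47/0.3921) = 0.3016 → 30.16%.

30.2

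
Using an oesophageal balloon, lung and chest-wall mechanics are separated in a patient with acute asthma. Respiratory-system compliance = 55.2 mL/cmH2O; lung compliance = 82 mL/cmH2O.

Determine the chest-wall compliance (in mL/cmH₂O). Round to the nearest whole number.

1/Ccw = 1/Crs − 1/CL.
1/Ccw = 1/55.2 − 1/82 = 0.005921.
Ccw = 168.89 mL/cmH2O.

169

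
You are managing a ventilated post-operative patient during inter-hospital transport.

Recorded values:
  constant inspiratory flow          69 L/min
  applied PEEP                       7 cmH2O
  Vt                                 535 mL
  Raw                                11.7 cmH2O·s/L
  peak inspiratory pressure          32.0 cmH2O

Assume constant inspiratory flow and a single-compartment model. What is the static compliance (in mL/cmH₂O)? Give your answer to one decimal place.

Flow: 69 L/min ÷ 60 = 1.15 L/s.
Equation of motion (constant flow): PIP = Vt/C + R·V̇ + PEEP.
Vt/C = PIP − R·V̇ − PEEP = 32.0 − 11.7×1.15 − 7 = 32.0 − 13.455 − 7 = 11.545 cmH2O.
C = Vt / 11.545 = 535 / 11.545 = 46.34 mL/cmH2O.

46.3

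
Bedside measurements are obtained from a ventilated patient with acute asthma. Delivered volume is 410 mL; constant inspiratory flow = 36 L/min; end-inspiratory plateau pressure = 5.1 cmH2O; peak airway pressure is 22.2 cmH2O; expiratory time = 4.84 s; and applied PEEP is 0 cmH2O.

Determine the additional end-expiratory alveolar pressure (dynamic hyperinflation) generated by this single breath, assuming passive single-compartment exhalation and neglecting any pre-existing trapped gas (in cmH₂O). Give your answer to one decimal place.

Flow: 36 L/min ÷ 60 = 0.6 L/s.
R = (PIP − Pplat)/V̇ = (22.2 − 5.1) / 0.6 = 17.1/0.6 = 28.5 cmH2O·s/L.
C = Vt/(Pplat − PEEP) = 410.0 / (5.1 − 0) = 410.0/5.1 = 80.392 mL/cmH2O.
τ = R × C = 28.5 × 0.08039 L/cmH2O = 2.291 s.
Fraction remaining = e^(−Te/τ) = e^(−4.84/2.291) = 0.1209; trapped volume = 410.0 × 0.1209 = 49.569 mL.
Additional alveolar pressure from trapping ≈ V_trapped / C = 49.569 / 80.392 = 0.6166 cmH2O.

0.6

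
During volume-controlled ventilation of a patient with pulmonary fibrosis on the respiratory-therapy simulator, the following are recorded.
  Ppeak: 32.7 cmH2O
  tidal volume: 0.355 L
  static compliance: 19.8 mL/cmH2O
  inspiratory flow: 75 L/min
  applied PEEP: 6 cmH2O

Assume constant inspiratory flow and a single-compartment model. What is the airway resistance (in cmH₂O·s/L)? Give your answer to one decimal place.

Flow: 75 L/min ÷ 60 = 1.25 L/s.
Equation of motion (constant flow): PIP = Vt/C + R·V̇ + PEEP.
R·V̇ = PIP − Vt/C − PEEP = 32.7 − 355/19.8 − 6 = 32.7 − 17.929 − 6 = 8.771 cmH2O.
R = 8.771 / 1.25 = 7.017 cmH2O·s/L.

7.0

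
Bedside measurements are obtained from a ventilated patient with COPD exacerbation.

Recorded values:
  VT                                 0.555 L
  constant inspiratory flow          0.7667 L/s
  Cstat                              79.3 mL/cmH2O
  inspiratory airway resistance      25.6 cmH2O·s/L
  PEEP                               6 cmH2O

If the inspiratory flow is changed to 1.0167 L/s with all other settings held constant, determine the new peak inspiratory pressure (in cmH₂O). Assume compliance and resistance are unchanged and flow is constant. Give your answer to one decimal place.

39.0

PIP = Vt/C + R·V̇ + PEEP (constant-flow equation of motion).
Only the resistive term changes: ΔPIP = R × ΔV̇ = 25.6 × (1.0167 − 0.7667) = 25.6 × 0.25 = 6.4 cmH2O.
Original PIP = 555/79.3 + 25.6×0.7667 + 6 = 32.626 cmH2O; new PIP = 32.626 + (6.4) = 39.026 cmH2O.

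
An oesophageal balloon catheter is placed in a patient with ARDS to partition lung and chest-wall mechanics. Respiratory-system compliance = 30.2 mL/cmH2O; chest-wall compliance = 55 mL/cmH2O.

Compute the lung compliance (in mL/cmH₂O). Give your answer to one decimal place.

67.0

1/CL = 1/Crs − 1/Ccw.
1/CL = 1/30.2 − 1/55 = 0.01493.
CL = 66.979 mL/cmH2O.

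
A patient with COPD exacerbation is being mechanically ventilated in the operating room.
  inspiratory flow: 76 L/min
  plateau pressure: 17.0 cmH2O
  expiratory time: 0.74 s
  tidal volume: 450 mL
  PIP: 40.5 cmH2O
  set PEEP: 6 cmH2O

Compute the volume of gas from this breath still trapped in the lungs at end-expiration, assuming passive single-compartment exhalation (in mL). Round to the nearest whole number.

170

Flow: 76 L/min ÷ 60 = 1.2667 L/s.
R = (PIP − Pplat)/V̇ = (40.5 − 17.0) / 1.2667 = 23.5/1.2667 = 18.552 cmH2O·s/L.
C = Vt/(Pplat − PEEP) = 450.0 / (17.0 − 6) = 450.0/11.0 = 40.909 mL/cmH2O.
τ = R × C = 18.552 × 0.04091 L/cmH2O = 0.759 s.
Fraction remaining = e^(−Te/τ) = e^(−0.74/0.759) = 0.3772.
Trapped volume = 450.0 × 0.3772 = 169.74 mL.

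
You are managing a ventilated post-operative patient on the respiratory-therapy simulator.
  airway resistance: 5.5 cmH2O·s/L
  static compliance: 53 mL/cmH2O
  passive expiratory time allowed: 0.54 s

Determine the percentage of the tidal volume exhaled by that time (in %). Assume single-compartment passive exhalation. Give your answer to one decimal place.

τ = R × C = 5.5 × 53 mL/cmH2O = 5.5 × 0.053 L/cmH2O = 0.2915 s.
Passive exhalation: V(t)/V₀ = e^(−t/τ) = e^(−0.54/0.2915) = 0.1568.
Fraction exhaled = 1 − 0.1568 = 0.8432 → 84.32%.

84.3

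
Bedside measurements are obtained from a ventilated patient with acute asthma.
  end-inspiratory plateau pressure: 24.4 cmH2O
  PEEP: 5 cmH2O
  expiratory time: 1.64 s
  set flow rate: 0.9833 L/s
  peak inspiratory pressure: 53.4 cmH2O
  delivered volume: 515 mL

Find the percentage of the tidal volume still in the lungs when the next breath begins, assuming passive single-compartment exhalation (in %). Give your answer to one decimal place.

R = (PIP − Pplat)/V̇ = (53.4 − 24.4) / 0.9833 = 29.0/0.9833 = 29.493 cmH2O·s/L.
C = Vt/(Pplat − PEEP) = 515.0 / (24.4 − 5) = 515.0/19.4 = 26.546 mL/cmH2O.
τ = R × C = 29.493 × 0.02655 L/cmH2O = 0.783 s.
Fraction remaining at end-expiration = e^(−Te/τ) = e^(−1.64/0.783) = 0.1231 → 12.31%.

12.3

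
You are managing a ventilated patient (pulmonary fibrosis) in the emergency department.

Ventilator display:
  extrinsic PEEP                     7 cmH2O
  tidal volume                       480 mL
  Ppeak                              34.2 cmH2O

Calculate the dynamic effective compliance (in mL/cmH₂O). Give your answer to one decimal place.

17.6

Dynamic compliance = Vt / (PIP − PEEP) = 480 / (34.2 − 7) = 480 / 27.2 = 17.647 mL/cmH2O.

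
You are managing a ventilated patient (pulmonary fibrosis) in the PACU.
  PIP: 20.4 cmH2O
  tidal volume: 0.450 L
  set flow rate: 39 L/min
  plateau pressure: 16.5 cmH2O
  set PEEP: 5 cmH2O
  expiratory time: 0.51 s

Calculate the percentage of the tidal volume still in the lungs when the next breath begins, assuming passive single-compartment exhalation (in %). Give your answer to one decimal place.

11.4

Flow: 39 L/min ÷ 60 = 0.65 L/s.
R = (PIP − Pplat)/V̇ = (20.4 − 16.5) / 0.65 = 3.9/0.65 = 6.0 cmH2O·s/L.
C = Vt/(Pplat − PEEP) = 450.0 / (16.5 − 5) = 450.0/11.5 = 39.13 mL/cmH2O.
τ = R × C = 6.0 × 0.03913 L/cmH2O = 0.2348 s.
Fraction remaining at end-expiration = e^(−Te/τ) = e^(−0.51/0.2348) = 0.1139 → 11.39%.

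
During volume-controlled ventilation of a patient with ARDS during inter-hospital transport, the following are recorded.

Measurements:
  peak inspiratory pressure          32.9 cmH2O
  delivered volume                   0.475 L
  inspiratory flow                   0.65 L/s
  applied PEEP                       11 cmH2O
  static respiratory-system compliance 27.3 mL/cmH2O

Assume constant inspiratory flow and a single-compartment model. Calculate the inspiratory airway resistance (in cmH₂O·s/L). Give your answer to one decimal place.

6.9

Equation of motion (constant flow): PIP = Vt/C + R·V̇ + PEEP.
R·V̇ = PIP − Vt/C − PEEP = 32.9 − 475/27.3 − 11 = 32.9 − 17.399 − 11 = 4.501 cmH2O.
R = 4.501 / 0.65 = 6.925 cmH2O·s/L.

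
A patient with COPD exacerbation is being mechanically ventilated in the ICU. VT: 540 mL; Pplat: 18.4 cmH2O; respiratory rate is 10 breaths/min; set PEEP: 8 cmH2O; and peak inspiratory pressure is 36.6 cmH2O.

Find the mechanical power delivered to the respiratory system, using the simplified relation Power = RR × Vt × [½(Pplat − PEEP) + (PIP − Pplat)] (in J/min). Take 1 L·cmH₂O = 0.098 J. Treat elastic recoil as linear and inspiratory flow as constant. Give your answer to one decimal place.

Per-breath work = Vt × [½(Pplat−PEEP) + (PIP−Pplat)] = 0.540 × [0.5×10.4 + 18.2] = 0.540 × 23.4 = 12.636 L·cmH2O.
Power = 10 × 12.636 = 126.36 L·cmH2O/min.
× 0.098 J/(L·cmH2O) → 12.383 J/min.

12.4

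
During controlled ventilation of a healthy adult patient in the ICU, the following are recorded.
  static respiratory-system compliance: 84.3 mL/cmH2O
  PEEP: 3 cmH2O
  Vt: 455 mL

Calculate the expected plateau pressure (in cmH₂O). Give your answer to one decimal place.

8.4

Pplat = PEEP + Vt / Cstat = 3 + 455 / 84.3 = 3 + 5.397 = 8.397 cmH2O.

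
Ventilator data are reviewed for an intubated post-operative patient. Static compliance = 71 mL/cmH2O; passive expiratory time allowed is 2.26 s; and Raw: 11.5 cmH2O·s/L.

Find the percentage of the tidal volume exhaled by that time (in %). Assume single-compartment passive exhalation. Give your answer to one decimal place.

93.7

τ = R × C = 11.5 × 71 mL/cmH2O = 11.5 × 0.071 L/cmH2O = 0.8165 s.
Passive exhalation: V(t)/V₀ = e^(−t/τ) = e^(−2.26/0.8165) = 0.06279.
Fraction exhaled = 1 − 0.06279 = 0.9372 → 93.72%.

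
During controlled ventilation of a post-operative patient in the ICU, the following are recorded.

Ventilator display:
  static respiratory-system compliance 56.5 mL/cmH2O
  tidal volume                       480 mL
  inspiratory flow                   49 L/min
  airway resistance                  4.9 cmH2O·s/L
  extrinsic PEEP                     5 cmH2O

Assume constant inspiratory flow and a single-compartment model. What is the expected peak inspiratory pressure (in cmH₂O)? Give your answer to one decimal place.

Flow: 49 L/min ÷ 60 = 0.8167 L/s.
Equation of motion (constant flow): PIP = Vt/C + R·V̇ + PEEP.
PIP = 480/56.5 + 4.9×0.8167 + 5 = 8.496 + 4.002 + 5 = 17.498 cmH2O.

17.5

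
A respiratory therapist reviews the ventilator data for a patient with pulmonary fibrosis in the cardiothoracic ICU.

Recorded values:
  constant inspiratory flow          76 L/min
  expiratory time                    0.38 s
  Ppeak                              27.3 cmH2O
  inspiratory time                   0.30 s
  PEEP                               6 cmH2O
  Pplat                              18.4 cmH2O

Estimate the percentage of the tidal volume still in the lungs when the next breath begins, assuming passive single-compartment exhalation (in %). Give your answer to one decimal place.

Flow: 76 L/min ÷ 60 = 1.2667 L/s.
Vt = flow × Ti = 1.2667 L/s × 0.30 s × 1000 mL/L = 380.01 mL.
R = (PIP − Pplat)/V̇ = (27.3 − 18.4) / 1.2667 = 8.9/1.2667 = 7.026 cmH2O·s/L.
C = Vt/(Pplat − PEEP) = 380.01 / (18.4 − 6) = 380.01/12.4 = 30.646 mL/cmH2O.
τ = R × C = 7.026 × 0.03065 L/cmH2O = 0.2153 s.
Fraction remaining at end-expiration = e^(−Te/τ) = e^(−0.38/0.2153) = 0.1712 → 17.12%.

17.1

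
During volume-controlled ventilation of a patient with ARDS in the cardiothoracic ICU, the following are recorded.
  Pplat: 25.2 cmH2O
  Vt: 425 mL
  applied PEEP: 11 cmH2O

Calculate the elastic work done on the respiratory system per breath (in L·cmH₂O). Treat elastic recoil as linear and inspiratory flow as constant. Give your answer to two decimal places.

3.02

Elastic work ≈ ½ × (Pplat − PEEP) × Vt = 0.5 × (25.2 − 11) × 0.425 L = 0.5 × 14.2 × 0.425 = 3.018 L·cmH2O.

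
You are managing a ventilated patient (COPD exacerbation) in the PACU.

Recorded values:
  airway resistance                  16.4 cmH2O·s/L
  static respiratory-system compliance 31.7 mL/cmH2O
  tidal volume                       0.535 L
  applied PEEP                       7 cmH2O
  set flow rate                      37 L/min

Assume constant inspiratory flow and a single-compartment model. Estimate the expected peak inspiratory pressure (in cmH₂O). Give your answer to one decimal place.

34.0

Flow: 37 L/min ÷ 60 = 0.6167 L/s.
Equation of motion (constant flow): PIP = Vt/C + R·V̇ + PEEP.
PIP = 535/31.7 + 16.4×0.6167 + 7 = 16.877 + 10.114 + 7 = 33.991 cmH2O.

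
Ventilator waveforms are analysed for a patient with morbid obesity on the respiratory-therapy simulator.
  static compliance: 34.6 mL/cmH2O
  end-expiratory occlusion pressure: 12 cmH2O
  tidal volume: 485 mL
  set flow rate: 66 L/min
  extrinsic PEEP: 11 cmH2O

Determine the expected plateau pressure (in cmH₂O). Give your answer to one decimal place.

End-expiratory occlusion gives total PEEP = 12 cmH2O (intrinsic PEEP = 12 − 11 = 1). Use total PEEP for the elastic gradient.
Pplat = PEEPtotal + Vt / Cstat = 12 + 485 / 34.6 = 12 + 14.017 = 26.017 cmH2O.

26.0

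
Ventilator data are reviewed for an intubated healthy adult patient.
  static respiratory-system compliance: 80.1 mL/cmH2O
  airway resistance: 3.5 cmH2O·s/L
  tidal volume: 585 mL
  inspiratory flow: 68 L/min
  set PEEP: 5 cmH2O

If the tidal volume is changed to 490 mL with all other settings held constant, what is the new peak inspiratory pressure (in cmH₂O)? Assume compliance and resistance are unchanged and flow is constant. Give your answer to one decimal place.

Flow: 68 L/min ÷ 60 = 1.1333 L/s.
PIP = Vt/C + R·V̇ + PEEP (constant-flow equation of motion).
Only the elastic term changes: ΔPIP = ΔVt / C = (490 − 585) / 80.1 = -1.186 cmH2O.
Original PIP = 585/80.1 + 3.5×1.1333 + 5 = 16.27 cmH2O; new PIP = 16.27 + (-1.186) = 15.084 cmH2O.

15.1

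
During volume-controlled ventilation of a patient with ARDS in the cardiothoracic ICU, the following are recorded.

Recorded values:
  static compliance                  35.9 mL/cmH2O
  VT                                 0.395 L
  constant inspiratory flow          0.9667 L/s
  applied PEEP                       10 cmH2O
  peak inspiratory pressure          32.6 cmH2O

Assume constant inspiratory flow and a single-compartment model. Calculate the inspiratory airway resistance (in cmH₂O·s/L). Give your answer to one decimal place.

Equation of motion (constant flow): PIP = Vt/C + R·V̇ + PEEP.
R·V̇ = PIP − Vt/C − PEEP = 32.6 − 395/35.9 − 10 = 32.6 − 11.003 − 10 = 11.597 cmH2O.
R = 11.597 / 0.9667 = 11.996 cmH2O·s/L.

12.0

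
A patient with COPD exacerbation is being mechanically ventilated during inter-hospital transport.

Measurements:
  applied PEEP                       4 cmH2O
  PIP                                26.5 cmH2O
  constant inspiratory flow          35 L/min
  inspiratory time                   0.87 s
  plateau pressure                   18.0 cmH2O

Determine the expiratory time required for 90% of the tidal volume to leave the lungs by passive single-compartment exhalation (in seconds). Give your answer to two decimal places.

1.22

Flow: 35 L/min ÷ 60 = 0.5833 L/s.
Vt = flow × Ti = 0.5833 L/s × 0.87 s × 1000 mL/L = 507.47 mL.
R = (PIP − Pplat)/V̇ = (26.5 − 18.0) / 0.5833 = 8.5/0.5833 = 14.572 cmH2O·s/L.
C = Vt/(Pplat − PEEP) = 507.47 / (18.0 − 4) = 507.47/14.0 = 36.248 mL/cmH2O.
τ = R × C = 14.572 × 0.03625 L/cmH2O = 0.5282 s.
t = −τ·ln(1 − 0.90) = −0.5282·ln(0.1) = 1.216 s.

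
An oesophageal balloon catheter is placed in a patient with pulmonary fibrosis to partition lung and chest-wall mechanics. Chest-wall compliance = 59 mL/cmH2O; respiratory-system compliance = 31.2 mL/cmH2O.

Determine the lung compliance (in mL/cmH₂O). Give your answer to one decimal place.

1/CL = 1/Crs − 1/Ccw.
1/CL = 1/31.2 − 1/59 = 0.0151.
CL = 66.225 mL/cmH2O.

66.2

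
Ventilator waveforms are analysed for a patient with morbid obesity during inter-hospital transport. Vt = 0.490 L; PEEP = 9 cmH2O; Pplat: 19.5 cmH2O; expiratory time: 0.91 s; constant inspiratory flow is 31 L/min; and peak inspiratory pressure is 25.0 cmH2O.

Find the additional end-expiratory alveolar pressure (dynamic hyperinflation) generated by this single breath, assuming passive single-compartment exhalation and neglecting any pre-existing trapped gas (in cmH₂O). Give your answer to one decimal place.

Flow: 31 L/min ÷ 60 = 0.5167 L/s.
R = (PIP − Pplat)/V̇ = (25.0 − 19.5) / 0.5167 = 5.5/0.5167 = 10.644 cmH2O·s/L.
C = Vt/(Pplat − PEEP) = 490.0 / (19.5 − 9) = 490.0/10.5 = 46.667 mL/cmH2O.
τ = R × C = 10.644 × 0.04667 L/cmH2O = 0.4968 s.
Fraction remaining = e^(−Te/τ) = e^(−0.91/0.4968) = 0.1601; trapped volume = 490.0 × 0.1601 = 78.449 mL.
Additional alveolar pressure from trapping ≈ V_trapped / C = 78.449 / 46.667 = 1.681 cmH2O.

1.7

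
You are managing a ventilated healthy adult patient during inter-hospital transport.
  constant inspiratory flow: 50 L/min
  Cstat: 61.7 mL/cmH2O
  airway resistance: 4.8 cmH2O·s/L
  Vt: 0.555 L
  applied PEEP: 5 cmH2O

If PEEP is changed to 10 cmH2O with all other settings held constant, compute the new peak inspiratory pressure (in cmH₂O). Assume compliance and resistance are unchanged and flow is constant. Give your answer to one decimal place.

Flow: 50 L/min ÷ 60 = 0.8333 L/s.
PIP = Vt/C + R·V̇ + PEEP (constant-flow equation of motion).
Only the baseline term changes: ΔPIP = ΔPEEP = 10 − 5 = 5.0 cmH2O.
Original PIP = 555/61.7 + 4.8×0.8333 + 5 = 17.995 cmH2O; new PIP = 17.995 + (5.0) = 22.995 cmH2O.

23.0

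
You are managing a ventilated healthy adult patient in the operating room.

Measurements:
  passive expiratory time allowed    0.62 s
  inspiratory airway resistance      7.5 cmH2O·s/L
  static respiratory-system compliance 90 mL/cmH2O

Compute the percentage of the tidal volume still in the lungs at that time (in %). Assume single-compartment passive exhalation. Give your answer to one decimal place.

τ = R × C = 7.5 × 90 mL/cmH2O = 7.5 × 0.090 L/cmH2O = 0.675 s.
Passive exhalation: V(t)/V₀ = e^(−t/τ) = e^(−0.62/0.675) = 0.3991.
Fraction remaining = 0.3991 → 39.91%.

39.9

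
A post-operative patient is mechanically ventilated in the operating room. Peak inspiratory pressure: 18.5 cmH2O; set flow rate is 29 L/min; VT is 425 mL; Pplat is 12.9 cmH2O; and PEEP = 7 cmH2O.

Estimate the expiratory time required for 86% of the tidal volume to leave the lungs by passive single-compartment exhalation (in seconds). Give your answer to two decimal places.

1.64

Flow: 29 L/min ÷ 60 = 0.4833 L/s.
R = (PIP − Pplat)/V̇ = (18.5 − 12.9) / 0.4833 = 5.6/0.4833 = 11.587 cmH2O·s/L.
C = Vt/(Pplat − PEEP) = 425.0 / (12.9 − 7) = 425.0/5.9 = 72.034 mL/cmH2O.
τ = R × C = 11.587 × 0.07203 L/cmH2O = 0.8346 s.
t = −τ·ln(1 − 0.86) = −0.8346·ln(0.14) = 1.641 s.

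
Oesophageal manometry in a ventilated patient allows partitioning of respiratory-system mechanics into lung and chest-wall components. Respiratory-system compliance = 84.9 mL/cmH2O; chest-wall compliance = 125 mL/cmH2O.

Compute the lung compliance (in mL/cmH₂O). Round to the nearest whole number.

1/CL = 1/Crs − 1/Ccw.
1/CL = 1/84.9 − 1/125 = 0.003779.
CL = 264.62 mL/cmH2O.

265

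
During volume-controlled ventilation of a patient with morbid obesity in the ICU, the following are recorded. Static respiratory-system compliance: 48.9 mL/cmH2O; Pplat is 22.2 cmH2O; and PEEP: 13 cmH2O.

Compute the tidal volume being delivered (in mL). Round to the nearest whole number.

450

Vt = Cstat × (Pplat − PEEP) = 48.9 × (22.2 − 13) = 48.9 × 9.2 = 449.88 mL.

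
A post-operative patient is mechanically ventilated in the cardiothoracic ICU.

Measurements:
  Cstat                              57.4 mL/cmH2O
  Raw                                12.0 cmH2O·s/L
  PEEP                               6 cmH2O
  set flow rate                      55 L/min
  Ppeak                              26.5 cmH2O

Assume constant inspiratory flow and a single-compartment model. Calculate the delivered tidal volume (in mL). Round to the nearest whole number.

545

Flow: 55 L/min ÷ 60 = 0.9167 L/s.
Equation of motion (constant flow): PIP = Vt/C + R·V̇ + PEEP.
Vt/C = PIP − R·V̇ − PEEP = 26.5 − 11.0 − 6 = 9.5 cmH2O.
Vt = C × 9.5 = 57.4 × 9.5 = 545.3 mL.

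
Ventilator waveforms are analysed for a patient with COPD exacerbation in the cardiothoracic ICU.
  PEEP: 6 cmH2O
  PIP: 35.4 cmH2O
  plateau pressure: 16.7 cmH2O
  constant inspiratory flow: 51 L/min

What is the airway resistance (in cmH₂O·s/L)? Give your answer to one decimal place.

Flow: 51 L/min ÷ 60 = 0.85 L/s.
Raw = (PIP − Pplat) / flow = (35.4 − 16.7) / 0.85 = 18.7 / 0.85 = 22.0 cmH2O·s/L.

22.0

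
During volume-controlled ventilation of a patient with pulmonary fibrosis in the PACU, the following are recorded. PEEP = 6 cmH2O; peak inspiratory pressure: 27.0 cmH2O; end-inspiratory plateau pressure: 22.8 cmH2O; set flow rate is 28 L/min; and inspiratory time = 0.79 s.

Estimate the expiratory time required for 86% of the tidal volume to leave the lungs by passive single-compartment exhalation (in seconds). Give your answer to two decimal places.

0.39

Flow: 28 L/min ÷ 60 = 0.4667 L/s.
Vt = flow × Ti = 0.4667 L/s × 0.79 s × 1000 mL/L = 368.69 mL.
R = (PIP − Pplat)/V̇ = (27.0 − 22.8) / 0.4667 = 4.2/0.4667 = 8.999 cmH2O·s/L.
C = Vt/(Pplat − PEEP) = 368.69 / (22.8 − 6) = 368.69/16.8 = 21.946 mL/cmH2O.
τ = R × C = 8.999 × 0.02195 L/cmH2O = 0.1975 s.
t = −τ·ln(1 − 0.86) = −0.1975·ln(0.14) = 0.3883 s.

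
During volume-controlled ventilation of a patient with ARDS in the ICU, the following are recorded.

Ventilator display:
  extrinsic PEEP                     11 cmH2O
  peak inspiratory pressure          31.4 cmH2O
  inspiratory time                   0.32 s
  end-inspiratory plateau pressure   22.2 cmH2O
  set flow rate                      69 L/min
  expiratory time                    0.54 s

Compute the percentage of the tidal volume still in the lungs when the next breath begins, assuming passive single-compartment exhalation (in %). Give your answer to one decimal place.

12.8

Flow: 69 L/min ÷ 60 = 1.15 L/s.
Vt = flow × Ti = 1.15 L/s × 0.32 s × 1000 mL/L = 368.0 mL.
R = (PIP − Pplat)/V̇ = (31.4 − 22.2) / 1.15 = 9.2/1.15 = 8.0 cmH2O·s/L.
C = Vt/(Pplat − PEEP) = 368.0 / (22.2 − 11) = 368.0/11.2 = 32.857 mL/cmH2O.
τ = R × C = 8.0 × 0.03286 L/cmH2O = 0.2629 s.
Fraction remaining at end-expiration = e^(−Te/τ) = e^(−0.54/0.2629) = 0.1282 → 12.82%.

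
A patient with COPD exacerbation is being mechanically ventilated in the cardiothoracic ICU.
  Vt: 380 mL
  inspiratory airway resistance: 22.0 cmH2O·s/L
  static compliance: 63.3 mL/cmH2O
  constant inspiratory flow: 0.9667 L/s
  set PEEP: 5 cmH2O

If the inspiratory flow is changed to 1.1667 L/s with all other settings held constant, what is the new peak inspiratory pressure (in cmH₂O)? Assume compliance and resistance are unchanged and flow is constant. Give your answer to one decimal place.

36.7

PIP = Vt/C + R·V̇ + PEEP (constant-flow equation of motion).
Only the resistive term changes: ΔPIP = R × ΔV̇ = 22.0 × (1.1667 − 0.9667) = 22.0 × 0.2 = 4.4 cmH2O.
Original PIP = 380/63.3 + 22.0×0.9667 + 5 = 32.271 cmH2O; new PIP = 32.271 + (4.4) = 36.671 cmH2O.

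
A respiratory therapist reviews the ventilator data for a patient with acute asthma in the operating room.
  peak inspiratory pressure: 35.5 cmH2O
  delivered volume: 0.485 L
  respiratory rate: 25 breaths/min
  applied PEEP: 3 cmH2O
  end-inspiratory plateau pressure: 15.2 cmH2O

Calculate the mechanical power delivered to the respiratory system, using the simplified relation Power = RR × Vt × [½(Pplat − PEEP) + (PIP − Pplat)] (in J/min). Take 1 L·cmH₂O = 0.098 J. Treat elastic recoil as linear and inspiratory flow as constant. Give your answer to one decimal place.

31.4

Per-breath work = Vt × [½(Pplat−PEEP) + (PIP−Pplat)] = 0.485 × [0.5×12.2 + 20.3] = 0.485 × 26.4 = 12.804 L·cmH2O.
Power = 25 × 12.804 = 320.1 L·cmH2O/min.
× 0.098 J/(L·cmH2O) → 31.37 J/min.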